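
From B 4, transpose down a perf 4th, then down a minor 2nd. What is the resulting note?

Down a perfect fourth from B4: F#4 (5 semitones down).
Down a minor second from F#4: E#4 (1 semitone down).

E sharp 4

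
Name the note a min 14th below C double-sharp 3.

D double-sharp 1

Counting seven letter names plus an octave down from C lands on D.
A minor fourteenth spans 22 semitones, so from C##3 the target pitch is D##1.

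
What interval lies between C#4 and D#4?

major second

C to D spans two letter names (C-D) — that makes it a second of some quality.
Counting semitones, C#4→D#4 is 2, which is the major second.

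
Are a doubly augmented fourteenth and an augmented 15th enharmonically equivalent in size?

A doubly augmented fourteenth = 25 semitones = an augmented fifteenth; enharmonically equal.

Yes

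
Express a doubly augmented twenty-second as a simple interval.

doubly augmented 8th

Take out 2 octaves (14 from the number): 22 − 14 = 8.
That makes a doubly augmented twenty-second a compound doubly augmented octave — 2 octaves plus a doubly augmented octave.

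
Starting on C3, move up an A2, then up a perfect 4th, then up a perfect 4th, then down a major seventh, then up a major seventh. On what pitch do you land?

C3 up an augmented second → D#3 (3 semitones).
D#3 up a perfect fourth → G#3 (5 semitones).
Up a perfect fourth from G#3: C#4 (5 semitones up).
C#4 down a major seventh → D3 (11 semitones).
D3 up a major seventh → C#4 (11 semitones).

C#4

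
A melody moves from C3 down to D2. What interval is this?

minor 7th

Descending from C3 to D2 is the same interval as ascending D2 to C3.
D to C spans seven letter names (D-E-F-G-A-B-C), so the interval is some kind of seventh.
D2 to C3 is 10 semitones, a half step short of the major seventh (11), so this is minor.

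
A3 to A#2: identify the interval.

d8

Descending from A3 to A#2 is the same interval as ascending A#2 to A3.
A to A is the same letter name, plus an octave: an octave.
A perfect octave would be 12 semitones; A#2 to A3 is 11, one semitone narrower, so the interval is diminished.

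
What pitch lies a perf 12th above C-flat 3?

G-flat 4

The twelfth's letter: C up five letter names plus an octave → G.
Moving 19 semitones up from Cb3 (the size of a perfect twelfth) reaches Gb4.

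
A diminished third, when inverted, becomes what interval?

augmented 6th

The rule of nine gives the new number: 9 − 3 = 6, so a third becomes a sixth.
The quality also flips — diminished becomes augmented — giving an augmented sixth.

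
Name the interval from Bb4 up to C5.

major second

B to C spans two letter names (B-C) — that makes it a second of some quality.
The major second spans 2 semitones, and Bb4 to C5 is exactly 2 semitones — so this is a major second.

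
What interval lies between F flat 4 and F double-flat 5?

F to F is the same letter name, plus an octave — that makes it an octave of some quality.
The perfect octave is 12 semitones; here we have 11, one semitone narrower: diminished.

diminished octave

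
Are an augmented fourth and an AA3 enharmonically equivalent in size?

An augmented fourth = 6 semitones = a doubly augmented third; enharmonically equal.

Yes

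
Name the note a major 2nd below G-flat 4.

F-flat 4

Two letter names down from G: F.
A major second spans 2 semitones, so from Gb4 the target pitch is Fb4.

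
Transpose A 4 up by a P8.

For an octave the letter name doesn't change: still A, an octave up.
A perfect octave spans 12 semitones, so from A4 the target pitch is A5.

A 5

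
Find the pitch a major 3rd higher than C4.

The third takes the letter from C up to E.
A major third is 4 semitones; 4 semitones up from C4 gives E4.

E4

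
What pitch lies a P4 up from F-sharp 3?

B 3

Counting four letter names up from F lands on B.
A perfect fourth spans 5 semitones, so from F#3 the target pitch is B3.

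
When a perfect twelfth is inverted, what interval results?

First reduce the compound perfect twelfth to its simple form, a perfect fifth.
Inverted interval numbers add to nine, so a fifth pairs with a fourth (5 + 4 = 9).
Quality inverts too: perfect stays perfect. That makes the inversion a perfect fourth.

perfect 4th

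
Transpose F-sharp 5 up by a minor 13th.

Six letters up from F (plus an octave) reaches D.
Moving 20 semitones up from F#5 (the size of a minor thirteenth) reaches D7.

D 7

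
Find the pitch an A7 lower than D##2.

Counting seven letter names down from D lands on E.
An augmented seventh spans 12 semitones, so from D##2 the target pitch is E1.

E1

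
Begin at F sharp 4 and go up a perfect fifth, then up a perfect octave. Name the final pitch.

C sharp 6

F#4 up a perfect fifth → C#5 (7 semitones).
Up a perfect octave from C#5: C#6 (12 semitones up).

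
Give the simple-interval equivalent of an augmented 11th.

augmented fourth

Each octave removed subtracts seven from the number: 11 − 7 = 4.
Quality carries through unchanged, so the simple form is an augmented fourth.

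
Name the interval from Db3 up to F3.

D to F spans three letter names (D-E-F), so the interval is some kind of third.
Counting semitones, Db3→F3 is 4, which is the major third.

major 3rd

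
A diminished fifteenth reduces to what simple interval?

Each octave removed subtracts seven from the number: 15 − 7 = 8.
That makes a diminished fifteenth a compound diminished octave — an octave plus a diminished octave.

d8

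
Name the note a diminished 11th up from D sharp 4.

G 5

Counting four letter names plus an octave up from D lands on G.
Moving 16 semitones up from D#4 (the size of a diminished eleventh) reaches G5.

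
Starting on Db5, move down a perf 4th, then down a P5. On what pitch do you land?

Down a perfect fourth from Db5: Ab4 (5 semitones down).
A perfect fifth down from Ab4 is Db4.

Db4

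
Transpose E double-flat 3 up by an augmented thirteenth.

C 5

Counting six letter names plus an octave up from E lands on C.
An augmented thirteenth is 22 semitones; 22 semitones up from Ebb3 gives C5.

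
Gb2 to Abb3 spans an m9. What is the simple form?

minor second

Take out an octave (7 from the number): 9 − 7 = 2.
That makes a minor ninth a compound minor second — an octave plus a minor second.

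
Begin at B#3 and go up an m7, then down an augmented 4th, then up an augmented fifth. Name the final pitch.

B#4

B#3 up a minor seventh → A#4 (10 semitones).
A#4 down an augmented fourth → E4 (6 semitones).
An augmented fifth up from E4 is B#4.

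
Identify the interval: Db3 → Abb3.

D to A spans five letter names (D-E-F-G-A): a fifth.
A perfect fifth would be 7 semitones; Db3 to Abb3 is 6, one semitone narrower, so the interval is diminished.

diminished 5th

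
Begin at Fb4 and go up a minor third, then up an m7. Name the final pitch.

Fb4 up a minor third → Abb4 (3 semitones).
Up a minor seventh from Abb4: Gbb5 (10 semitones up).

Gbb5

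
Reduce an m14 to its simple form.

m7

Each octave removed subtracts seven from the number: 14 − 7 = 7.
Quality carries through unchanged, so the simple form is a minor seventh.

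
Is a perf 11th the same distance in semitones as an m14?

No

17 semitones (perfect eleventh) vs 22 semitones (minor fourteenth): not equal.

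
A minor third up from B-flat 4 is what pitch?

D-flat 5

Counting three letter names up from B lands on D.
A minor third is 3 semitones; 3 semitones up from Bb4 gives Db5.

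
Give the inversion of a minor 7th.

major 2nd

Interval numbers invert to sum to nine: 7 + 2 = 9, so a seventh inverts to a second.
And minor becomes major under inversion, so we get a major second.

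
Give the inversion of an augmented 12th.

First reduce the compound augmented twelfth to its simple form, an augmented fifth.
The rule of nine gives the new number: 9 − 5 = 4, so a fifth becomes a fourth.
Quality inverts too: augmented becomes diminished. That makes the inversion a diminished fourth.

diminished 4th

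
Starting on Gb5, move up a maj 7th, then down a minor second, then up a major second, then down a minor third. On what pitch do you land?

D#6

A major seventh up from Gb5 is F6.
A minor second down from F6 is E6.
A major second up from E6 is F#6.
Down a minor third from F#6: D#6 (3 semitones down).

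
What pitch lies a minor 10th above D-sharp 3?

F-sharp 4

Counting three letter names plus an octave up from D lands on F.
A minor tenth spans 15 semitones, so from D#3 the target pitch is F#4.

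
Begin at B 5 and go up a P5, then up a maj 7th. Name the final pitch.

A perfect fifth up from B5 is F#6.
A major seventh up from F#6 is E#7.

E sharp 7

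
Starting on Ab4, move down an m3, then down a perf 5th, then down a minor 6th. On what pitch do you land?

Ab4 down a minor third → F4 (3 semitones).
F4 down a perfect fifth → Bb3 (7 semitones).
Bb3 down a minor sixth → D3 (8 semitones).

D3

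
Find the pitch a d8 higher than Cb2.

Cbb3

For an octave the letter name doesn't change: still C, an octave up.
A diminished octave is 11 semitones; 11 semitones up from Cb2 gives Cbb3.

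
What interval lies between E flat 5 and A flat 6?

E to A spans four letter names (E-F-G-A), plus an octave: an eleventh.
Eb5 to Ab6 is 17 semitones, matching the perfect eleventh exactly, so the quality is perfect.
(Equivalently, a compound perfect fourth: a perfect fourth plus an octave.)

perfect eleventh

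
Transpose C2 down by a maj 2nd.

The second takes the letter from C down to B.
A major second spans 2 semitones, so from C2 the target pitch is Bb1.

Bb1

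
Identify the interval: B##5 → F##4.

Descending from B##5 to F##4 is the same interval as ascending F##4 to B##5.
F to B spans four letter names (F-G-A-B), plus an octave, so the interval is some kind of eleventh.
A perfect eleventh would be 17 semitones; F##4 to B##5 is 18, one semitone wider, so the interval is augmented.
(Equivalently, a compound augmented fourth: an augmented fourth plus an octave.)

augmented eleventh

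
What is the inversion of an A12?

First reduce the compound augmented twelfth to its simple form, an augmented fifth.
Interval numbers invert to sum to nine: 5 + 4 = 9, so a fifth inverts to a fourth.
Quality inverts too: augmented becomes diminished. That makes the inversion a diminished fourth.

d4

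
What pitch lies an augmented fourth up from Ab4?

D5

Four letter names up from A: D.
An augmented fourth is 6 semitones; 6 semitones up from Ab4 gives D5.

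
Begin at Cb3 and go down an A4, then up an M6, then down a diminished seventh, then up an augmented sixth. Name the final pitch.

D#3

An augmented fourth down from Cb3 is Gbb2.
Up a major sixth from Gbb2: Ebb3 (9 semitones up).
Down a diminished seventh from Ebb3: F2 (9 semitones down).
An augmented sixth up from F2 is D#3.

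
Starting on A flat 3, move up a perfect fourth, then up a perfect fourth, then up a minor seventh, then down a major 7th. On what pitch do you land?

G double-flat 4

A perfect fourth up from Ab3 is Db4.
Up a perfect fourth from Db4: Gb4 (5 semitones up).
Up a minor seventh from Gb4: Fb5 (10 semitones up).
Fb5 down a major seventh → Gbb4 (11 semitones).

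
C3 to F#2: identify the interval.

diminished 5th

Descending from C3 to F#2 is the same interval as ascending F#2 to C3.
F to C spans five letter names (F-G-A-B-C) — that makes it a fifth of some quality.
The perfect fifth is 7 semitones; here we have 6, one semitone narrower: diminished.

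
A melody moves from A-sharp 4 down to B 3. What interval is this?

Descending from A#4 to B3 is the same interval as ascending B3 to A#4.
B to A spans seven letter names (B-C-D-E-F-G-A), so the interval is some kind of seventh.
Counting semitones, B3→A#4 is 11, which is the major seventh.

M7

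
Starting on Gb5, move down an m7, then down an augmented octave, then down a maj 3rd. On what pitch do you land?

Fbb3

A minor seventh down from Gb5 is Ab4.
Down an augmented octave from Ab4: Abb3 (13 semitones down).
A major third down from Abb3 is Fbb3.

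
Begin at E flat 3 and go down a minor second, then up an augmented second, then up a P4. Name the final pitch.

Down a minor second from Eb3: D3 (1 semitone down).
Up an augmented second from D3: E#3 (3 semitones up).
A perfect fourth up from E#3 is A#3.

A sharp 3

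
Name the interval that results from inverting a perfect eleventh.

perfect fifth

First reduce the compound perfect eleventh to its simple form, a perfect fourth.
Inverted interval numbers add to nine, so a fourth pairs with a fifth (4 + 5 = 9).
The quality also flips — perfect stays perfect — giving a perfect fifth.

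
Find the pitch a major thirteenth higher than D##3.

The thirteenth's letter: D up six letter names plus an octave → B.
A major thirteenth is 21 semitones; 21 semitones up from D##3 gives B##4.

B##4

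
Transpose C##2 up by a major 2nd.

D##2

Two letter names up from C: D.
Moving 2 semitones up from C##2 (the size of a major second) reaches D##2.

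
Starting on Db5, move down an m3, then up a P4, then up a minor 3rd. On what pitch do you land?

Gb5

Down a minor third from Db5: Bb4 (3 semitones down).
Up a perfect fourth from Bb4: Eb5 (5 semitones up).
Eb5 up a minor third → Gb5 (3 semitones).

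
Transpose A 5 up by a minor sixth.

F 6

The sixth takes the letter from A up to F.
Moving 8 semitones up from A5 (the size of a minor sixth) reaches F6.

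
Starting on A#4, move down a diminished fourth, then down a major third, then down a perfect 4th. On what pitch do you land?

G##3

Down a diminished fourth from A#4: E##4 (4 semitones down).
A major third down from E##4 is C##4.
A perfect fourth down from C##4 is G##3.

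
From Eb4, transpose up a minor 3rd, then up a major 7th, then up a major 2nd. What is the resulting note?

Eb4 up a minor third → Gb4 (3 semitones).
Gb4 up a major seventh → F5 (11 semitones).
A major second up from F5 is G5.

G5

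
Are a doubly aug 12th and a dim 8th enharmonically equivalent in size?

No

A doubly augmented twelfth spans 21 semitones; a diminished octave spans 11 semitones. They differ by 10.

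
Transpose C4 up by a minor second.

Counting two letter names up from C lands on D.
A minor second spans 1 semitone, so from C4 the target pitch is Db4.

Db4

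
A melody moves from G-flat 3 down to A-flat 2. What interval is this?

minor 7th

Descending from Gb3 to Ab2 is the same interval as ascending Ab2 to Gb3.
A to G spans seven letter names (A-B-C-D-E-F-G), so the interval is some kind of seventh.
Ab2 to Gb3 is 10 semitones, a half step short of the major seventh (11), so this is minor.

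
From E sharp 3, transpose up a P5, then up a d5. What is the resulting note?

A perfect fifth up from E#3 is B#3.
B#3 up a diminished fifth → F#4 (6 semitones).

F sharp 4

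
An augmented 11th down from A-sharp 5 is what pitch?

Counting four letter names plus an octave down from A lands on E.
An augmented eleventh is 18 semitones; 18 semitones down from A#5 gives E4.

E 4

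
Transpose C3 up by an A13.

A#4

The thirteenth's letter: C up six letter names plus an octave → A.
Moving 22 semitones up from C3 (the size of an augmented thirteenth) reaches A#4.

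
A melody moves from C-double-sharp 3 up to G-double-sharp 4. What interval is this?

C to G spans five letter names (C-D-E-F-G), plus an octave, so the interval is some kind of twelfth.
The perfect twelfth spans 19 semitones, and C##3 to G##4 is exactly 19 semitones — so this is a perfect twelfth.
(Equivalently, a compound perfect fifth: a perfect fifth plus an octave.)

perfect 12th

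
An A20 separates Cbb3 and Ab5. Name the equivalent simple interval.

augmented 6th

Take out 2 octaves (14 from the number): 20 − 14 = 6.
That makes an augmented twentieth a compound augmented sixth — 2 octaves plus an augmented sixth.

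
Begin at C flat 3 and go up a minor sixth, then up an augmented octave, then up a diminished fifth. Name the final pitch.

Cb3 up a minor sixth → Abb3 (8 semitones).
An augmented octave up from Abb3 is Ab4.
A diminished fifth up from Ab4 is Ebb5.

E double-flat 5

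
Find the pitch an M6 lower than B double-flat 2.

D double-flat 2

Six letter names down from B: D.
Moving 9 semitones down from Bbb2 (the size of a major sixth) reaches Dbb2.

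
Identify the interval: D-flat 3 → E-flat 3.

D to E spans two letter names (D-E), so the interval is some kind of second.
Counting semitones, Db3→Eb3 is 2, which is the major second.

major 2nd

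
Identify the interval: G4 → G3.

Descending from G4 to G3 is the same interval as ascending G3 to G4.
G to G is the same letter name, plus an octave — that makes it an octave of some quality.
Counting semitones, G3→G4 is 12, which is the perfect octave.

perfect 8th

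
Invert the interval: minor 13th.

major third

First reduce the compound minor thirteenth to its simple form, a minor sixth.
The rule of nine gives the new number: 9 − 6 = 3, so a sixth becomes a third.
And minor becomes major under inversion, so we get a major third.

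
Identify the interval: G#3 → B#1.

Descending from G#3 to B#1 is the same interval as ascending B#1 to G#3.
B to G spans six letter names (B-C-D-E-F-G), plus an octave, so the interval is some kind of thirteenth.
B#1 to G#3 is 20 semitones, a half step short of the major thirteenth (21), so this is minor.
(Equivalently, a compound minor sixth: a minor sixth plus an octave.)

minor thirteenth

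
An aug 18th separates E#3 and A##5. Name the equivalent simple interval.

Each octave removed subtracts seven from the number: 18 − 14 = 4.
So an augmented eighteenth is 2 octaves plus an augmented fourth. The quality is unchanged.

A4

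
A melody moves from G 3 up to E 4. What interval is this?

G to E spans six letter names (G-A-B-C-D-E) — that makes it a sixth of some quality.
The major sixth spans 9 semitones, and G3 to E4 is exactly 9 semitones — so this is a major sixth.

major 6th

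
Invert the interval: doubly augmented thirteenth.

First reduce the compound doubly augmented thirteenth to its simple form, a doubly augmented sixth.
Inverted interval numbers add to nine, so a sixth pairs with a third (6 + 3 = 9).
The quality also flips — doubly augmented becomes doubly diminished — giving a doubly diminished third.

doubly diminished 3rd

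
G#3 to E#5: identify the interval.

major thirteenth

G to E spans six letter names (G-A-B-C-D-E), plus an octave, so the interval is some kind of thirteenth.
The major thirteenth spans 21 semitones, and G#3 to E#5 is exactly 21 semitones — so this is a major thirteenth.
(Equivalently, a compound major sixth: a major sixth plus an octave.)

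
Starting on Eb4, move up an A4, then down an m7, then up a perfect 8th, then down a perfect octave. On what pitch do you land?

An augmented fourth up from Eb4 is A4.
Down a minor seventh from A4: B3 (10 semitones down).
A perfect octave up from B3 is B4.
A perfect octave down from B4 is B3.

B3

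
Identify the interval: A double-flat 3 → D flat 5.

augmented 11th

A to D spans four letter names (A-B-C-D), plus an octave — that makes it an eleventh of some quality.
Abb3 to Db5 spans 18 semitones — one semitone wider than the perfect eleventh (17) — giving an augmented eleventh.
(Equivalently, a compound augmented fourth: an augmented fourth plus an octave.)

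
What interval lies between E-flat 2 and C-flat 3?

minor sixth

E to C spans six letter names (E-F-G-A-B-C): a sixth.
A major sixth would be 9 semitones, but Eb2 to Cb3 is 8 — one semitone narrower, making it a minor sixth.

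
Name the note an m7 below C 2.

D 1

Counting seven letter names down from C lands on D.
Moving 10 semitones down from C2 (the size of a minor seventh) reaches D1.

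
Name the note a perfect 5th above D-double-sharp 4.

A-double-sharp 4

Five letter names up from D: A.
A perfect fifth is 7 semitones; 7 semitones up from D##4 gives A##4.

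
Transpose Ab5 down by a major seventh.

Counting seven letter names down from A lands on B.
A major seventh is 11 semitones; 11 semitones down from Ab5 gives Bbb4.

Bbb4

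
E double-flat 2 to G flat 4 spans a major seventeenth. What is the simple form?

Each octave removed subtracts seven from the number: 17 − 14 = 3.
That makes a major seventeenth a compound major third — 2 octaves plus a major third.

M3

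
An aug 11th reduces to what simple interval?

augmented 4th

Subtracting seven from the interval number removes an octave: 11 − 7 = 4.
So an augmented eleventh is an octave plus an augmented fourth. The quality is unchanged.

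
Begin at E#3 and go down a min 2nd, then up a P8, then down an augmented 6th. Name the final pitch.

E#3 down a minor second → D##3 (1 semitone).
Up a perfect octave from D##3: D##4 (12 semitones up).
Down an augmented sixth from D##4: F#3 (10 semitones down).

F#3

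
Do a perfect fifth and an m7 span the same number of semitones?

A perfect fifth is 7 semitones but a minor seventh is 10 semitones — different sizes.

No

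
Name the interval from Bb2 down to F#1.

diminished eleventh

Descending from Bb2 to F#1 is the same interval as ascending F#1 to Bb2.
F to B spans four letter names (F-G-A-B), plus an octave, so the interval is some kind of eleventh.
The perfect eleventh is 17 semitones; here we have 16, one semitone narrower: diminished.
(Equivalently, a compound diminished fourth: a diminished fourth plus an octave.)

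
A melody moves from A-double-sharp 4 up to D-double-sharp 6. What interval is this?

perfect 11th

A to D spans four letter names (A-B-C-D), plus an octave: an eleventh.
The perfect eleventh spans 17 semitones, and A##4 to D##6 is exactly 17 semitones — so this is a perfect eleventh.
(Equivalently, a compound perfect fourth: a perfect fourth plus an octave.)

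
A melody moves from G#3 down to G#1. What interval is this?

P15

Descending from G#3 to G#1 is the same interval as ascending G#1 to G#3.
G to G is the same letter name, plus 2 octaves — that makes it a fifteenth of some quality.
G#1 to G#3 is 24 semitones, matching the perfect fifteenth exactly, so the quality is perfect.
(Equivalently, a compound perfect octave: a perfect octave plus an octave.)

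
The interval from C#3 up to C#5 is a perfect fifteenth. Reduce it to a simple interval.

Subtracting seven from the interval number removes an octave: 15 − 7 = 8.
So a perfect fifteenth is an octave plus a perfect octave. The quality is unchanged.

perfect octave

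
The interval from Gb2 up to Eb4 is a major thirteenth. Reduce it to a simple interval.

Subtracting seven from the interval number removes an octave: 13 − 7 = 6.
That makes a major thirteenth a compound major sixth — an octave plus a major sixth.

M6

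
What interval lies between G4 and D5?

perfect fifth

G to D spans five letter names (G-A-B-C-D): a fifth.
G4 to D5 is 7 semitones, matching the perfect fifth exactly, so the quality is perfect.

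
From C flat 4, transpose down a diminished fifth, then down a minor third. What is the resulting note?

A diminished fifth down from Cb4 is F3.
Down a minor third from F3: D3 (3 semitones down).

D 3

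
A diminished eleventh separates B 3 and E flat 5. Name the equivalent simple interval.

diminished 4th

Subtracting seven from the interval number removes an octave: 11 − 7 = 4.
So a diminished eleventh is an octave plus a diminished fourth. The quality is unchanged.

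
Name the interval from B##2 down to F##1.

augmented eleventh

Descending from B##2 to F##1 is the same interval as ascending F##1 to B##2.
F to B spans four letter names (F-G-A-B), plus an octave: an eleventh.
A perfect eleventh would be 17 semitones; F##1 to B##2 is 18, one semitone wider, so the interval is augmented.
(Equivalently, a compound augmented fourth: an augmented fourth plus an octave.)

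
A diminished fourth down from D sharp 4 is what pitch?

A double-sharp 3

The fourth takes the letter from D down to A.
A diminished fourth is 4 semitones; 4 semitones down from D#4 gives A##3.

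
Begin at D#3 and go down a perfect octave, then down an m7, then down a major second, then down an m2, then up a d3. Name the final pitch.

E1

Down a perfect octave from D#3: D#2 (12 semitones down).
A minor seventh down from D#2 is E#1.
Down a major second from E#1: D#1 (2 semitones down).
Down a minor second from D#1: C##1 (1 semitone down).
A diminished third up from C##1 is E1.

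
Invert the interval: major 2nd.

minor seventh

The rule of nine gives the new number: 9 − 2 = 7, so a second becomes a seventh.
The quality also flips — major becomes minor — giving a minor seventh.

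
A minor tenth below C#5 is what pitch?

A#3

The tenth's letter: C down three letter names plus an octave → A.
A minor tenth is 15 semitones; 15 semitones down from C#5 gives A#3.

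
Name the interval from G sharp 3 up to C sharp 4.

perfect fourth

G to C spans four letter names (G-A-B-C), so the interval is some kind of fourth.
The perfect fourth spans 5 semitones, and G#3 to C#4 is exactly 5 semitones — so this is a perfect fourth.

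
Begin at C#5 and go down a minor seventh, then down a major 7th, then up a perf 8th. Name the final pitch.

Down a minor seventh from C#5: D#4 (10 semitones down).
Down a major seventh from D#4: E3 (11 semitones down).
A perfect octave up from E3 is E4.

E4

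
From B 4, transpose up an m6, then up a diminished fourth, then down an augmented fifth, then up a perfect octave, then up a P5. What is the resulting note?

A minor sixth up from B4 is G5.
Up a diminished fourth from G5: Cb6 (4 semitones up).
An augmented fifth down from Cb6 is Fbb5.
A perfect octave up from Fbb5 is Fbb6.
A perfect fifth up from Fbb6 is Cbb7.

C double-flat 7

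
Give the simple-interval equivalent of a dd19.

doubly diminished fifth

Take out 2 octaves (14 from the number): 19 − 14 = 5.
Quality carries through unchanged, so the simple form is a doubly diminished fifth.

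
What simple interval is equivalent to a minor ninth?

m2

Subtracting seven from the interval number removes an octave: 9 − 7 = 2.
So a minor ninth is an octave plus a minor second. The quality is unchanged.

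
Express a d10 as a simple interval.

Each octave removed subtracts seven from the number: 10 − 7 = 3.
That makes a diminished tenth a compound diminished third — an octave plus a diminished third.

diminished 3rd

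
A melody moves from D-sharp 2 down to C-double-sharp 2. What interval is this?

m2

Descending from D#2 to C##2 is the same interval as ascending C##2 to D#2.
C to D spans two letter names (C-D), so the interval is some kind of second.
At 1 semitone, C##2→D#2 falls one short of a major second: minor.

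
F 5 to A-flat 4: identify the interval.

major 6th

Descending from F5 to Ab4 is the same interval as ascending Ab4 to F5.
A to F spans six letter names (A-B-C-D-E-F) — that makes it a sixth of some quality.
The major sixth spans 9 semitones, and Ab4 to F5 is exactly 9 semitones — so this is a major sixth.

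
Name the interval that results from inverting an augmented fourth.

d5

Inverted interval numbers add to nine, so a fourth pairs with a fifth (4 + 5 = 9).
The quality also flips — augmented becomes diminished — giving a diminished fifth.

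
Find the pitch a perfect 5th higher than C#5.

G#5

Five letter names up from C: G.
Moving 7 semitones up from C#5 (the size of a perfect fifth) reaches G#5.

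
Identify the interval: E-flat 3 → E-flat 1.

perfect fifteenth

Descending from Eb3 to Eb1 is the same interval as ascending Eb1 to Eb3.
E to E is the same letter name, plus 2 octaves: a fifteenth.
Eb1 to Eb3 is 24 semitones, matching the perfect fifteenth exactly, so the quality is perfect.
(Equivalently, a compound perfect octave: a perfect octave plus an octave.)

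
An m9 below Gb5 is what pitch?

F4

The ninth's letter: G down two letter names plus an octave → F.
Moving 13 semitones down from Gb5 (the size of a minor ninth) reaches F4.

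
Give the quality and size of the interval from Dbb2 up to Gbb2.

P4

D to G spans four letter names (D-E-F-G), so the interval is some kind of fourth.
The perfect fourth spans 5 semitones, and Dbb2 to Gbb2 is exactly 5 semitones — so this is a perfect fourth.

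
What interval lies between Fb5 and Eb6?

M7

F to E spans seven letter names (F-G-A-B-C-D-E) — that makes it a seventh of some quality.
Fb5 to Eb6 is 11 semitones, matching the major seventh exactly, so the quality is major.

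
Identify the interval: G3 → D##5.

G to D spans five letter names (G-A-B-C-D), plus an octave — that makes it a twelfth of some quality.
A perfect twelfth would be 19 semitones; G3 to D##5 is 21, two semitones wider, so the interval is doubly augmented.
(Equivalently, a compound doubly augmented fifth: a doubly augmented fifth plus an octave.)

doubly augmented twelfth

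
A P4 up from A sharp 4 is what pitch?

D sharp 5

Four letter names up from A: D.
A perfect fourth spans 5 semitones, so from A#4 the target pitch is D#5.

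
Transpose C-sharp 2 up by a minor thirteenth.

A 3

The thirteenth's letter: C up six letter names plus an octave → A.
A minor thirteenth spans 20 semitones, so from C#2 the target pitch is A3.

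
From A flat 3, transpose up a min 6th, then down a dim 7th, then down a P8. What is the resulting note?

A minor sixth up from Ab3 is Fb4.
Fb4 down a diminished seventh → G3 (9 semitones).
Down a perfect octave from G3: G2 (12 semitones down).

G 2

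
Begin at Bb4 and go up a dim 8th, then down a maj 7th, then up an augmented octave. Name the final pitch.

Bb4 up a diminished octave → Bbb5 (11 semitones).
Down a major seventh from Bbb5: Cbb5 (11 semitones down).
Up an augmented octave from Cbb5: Cb6 (13 semitones up).

Cb6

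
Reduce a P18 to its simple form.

perfect fourth

Each octave removed subtracts seven from the number: 18 − 14 = 4.
That makes a perfect eighteenth a compound perfect fourth — 2 octaves plus a perfect fourth.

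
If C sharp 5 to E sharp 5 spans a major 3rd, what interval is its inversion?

Interval numbers invert to sum to nine: 3 + 6 = 9, so a third inverts to a sixth.
The quality also flips — major becomes minor — giving a minor sixth.

minor sixth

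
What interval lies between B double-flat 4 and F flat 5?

B to F spans five letter names (B-C-D-E-F), so the interval is some kind of fifth.
Bbb4 to Fb5 is 7 semitones, matching the perfect fifth exactly, so the quality is perfect.

perfect fifth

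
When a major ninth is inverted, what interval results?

minor seventh

First reduce the compound major ninth to its simple form, a major second.
Interval numbers invert to sum to nine: 2 + 7 = 9, so a second inverts to a seventh.
Quality inverts too: major becomes minor. That makes the inversion a minor seventh.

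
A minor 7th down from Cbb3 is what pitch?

Dbb2

Seven letter names down from C: D.
A minor seventh spans 10 semitones, so from Cbb3 the target pitch is Dbb2.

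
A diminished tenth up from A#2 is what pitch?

The tenth's letter: A up three letter names plus an octave → C.
A diminished tenth is 14 semitones; 14 semitones up from A#2 gives C4.

C4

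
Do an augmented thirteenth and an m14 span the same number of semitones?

An augmented thirteenth = 22 semitones = a minor fourteenth; enharmonically equal.

Yes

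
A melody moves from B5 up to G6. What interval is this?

B to G spans six letter names (B-C-D-E-F-G): a sixth.
A major sixth would be 9 semitones, but B5 to G6 is 8 — one semitone narrower, making it a minor sixth.

minor 6th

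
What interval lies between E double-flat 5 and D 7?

augmented fourteenth

E to D spans seven letter names (E-F-G-A-B-C-D), plus an octave: a fourteenth.
Ebb5 to D7 spans 24 semitones — one semitone wider than the major fourteenth (23) — giving an augmented fourteenth.
(Equivalently, a compound augmented seventh: an augmented seventh plus an octave.)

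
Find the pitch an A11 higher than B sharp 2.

E double-sharp 4

Four letters up from B (plus an octave) reaches E.
An augmented eleventh spans 18 semitones, so from B#2 the target pitch is E##4.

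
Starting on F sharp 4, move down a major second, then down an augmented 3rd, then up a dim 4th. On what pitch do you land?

F double-flat 4

F#4 down a major second → E4 (2 semitones).
Down an augmented third from E4: Cb4 (5 semitones down).
Up a diminished fourth from Cb4: Fbb4 (4 semitones up).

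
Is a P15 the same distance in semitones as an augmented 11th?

No

24 semitones (perfect fifteenth) vs 18 semitones (augmented eleventh): not equal.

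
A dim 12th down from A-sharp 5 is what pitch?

The twelfth's letter: A down five letter names plus an octave → D.
A diminished twelfth is 18 semitones; 18 semitones down from A#5 gives D##4.

D-double-sharp 4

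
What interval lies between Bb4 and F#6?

B to F spans five letter names (B-C-D-E-F), plus an octave — that makes it a twelfth of some quality.
A perfect twelfth would be 19 semitones; Bb4 to F#6 is 20, one semitone wider, so the interval is augmented.
(Equivalently, a compound augmented fifth: an augmented fifth plus an octave.)

augmented 12th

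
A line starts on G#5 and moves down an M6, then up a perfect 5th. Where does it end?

A major sixth down from G#5 is B4.
Up a perfect fifth from B4: F#5 (7 semitones up).

F#5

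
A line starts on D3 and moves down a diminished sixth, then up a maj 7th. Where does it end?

E##3

A diminished sixth down from D3 is F##2.
F##2 up a major seventh → E##3 (11 semitones).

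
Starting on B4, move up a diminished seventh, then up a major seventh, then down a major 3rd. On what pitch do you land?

Eb6

A diminished seventh up from B4 is Ab5.
Ab5 up a major seventh → G6 (11 semitones).
Down a major third from G6: Eb6 (4 semitones down).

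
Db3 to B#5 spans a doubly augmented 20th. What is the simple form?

Each octave removed subtracts seven from the number: 20 − 14 = 6.
That makes a doubly augmented twentieth a compound doubly augmented sixth — 2 octaves plus a doubly augmented sixth.

doubly augmented 6th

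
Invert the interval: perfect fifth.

Interval numbers invert to sum to nine: 5 + 4 = 9, so a fifth inverts to a fourth.
The quality also flips — perfect stays perfect — giving a perfect fourth.

P4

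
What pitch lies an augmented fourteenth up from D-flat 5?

C-sharp 7

Seven letters up from D (plus an octave) reaches C.
An augmented fourteenth spans 24 semitones, so from Db5 the target pitch is C#7.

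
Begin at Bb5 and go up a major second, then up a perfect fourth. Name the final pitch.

F6

A major second up from Bb5 is C6.
C6 up a perfect fourth → F6 (5 semitones).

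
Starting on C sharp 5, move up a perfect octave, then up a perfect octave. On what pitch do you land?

A perfect octave up from C#5 is C#6.
A perfect octave up from C#6 is C#7.

C sharp 7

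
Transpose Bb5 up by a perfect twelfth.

Five letters up from B (plus an octave) reaches F.
A perfect twelfth spans 19 semitones, so from Bb5 the target pitch is F7.

F7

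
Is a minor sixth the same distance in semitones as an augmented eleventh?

No

A minor sixth spans 8 semitones; an augmented eleventh spans 18 semitones. They differ by 10.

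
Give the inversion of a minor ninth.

First reduce the compound minor ninth to its simple form, a minor second.
Inverted interval numbers add to nine, so a second pairs with a seventh (2 + 7 = 9).
The quality also flips — minor becomes major — giving a major seventh.

major 7th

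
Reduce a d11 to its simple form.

diminished 4th

Subtracting seven from the interval number removes an octave: 11 − 7 = 4.
So a diminished eleventh is an octave plus a diminished fourth. The quality is unchanged.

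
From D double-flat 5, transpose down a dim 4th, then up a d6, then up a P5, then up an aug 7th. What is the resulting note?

B flat 6

Dbb5 down a diminished fourth → Ab4 (4 semitones).
A diminished sixth up from Ab4 is Fbb5.
A perfect fifth up from Fbb5 is Cbb6.
An augmented seventh up from Cbb6 is Bb6.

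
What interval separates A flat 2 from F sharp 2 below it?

diminished third

Descending from Ab2 to F#2 is the same interval as ascending F#2 to Ab2.
F to A spans three letter names (F-G-A) — that makes it a third of some quality.
A major third would be 4 semitones; F#2 to Ab2 is 2, two semitones narrower, so the interval is diminished.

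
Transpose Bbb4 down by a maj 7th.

Cbb4

The seventh takes the letter from B down to C.
Moving 11 semitones down from Bbb4 (the size of a major seventh) reaches Cbb4.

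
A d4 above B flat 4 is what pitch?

E double-flat 5

The fourth takes the letter from B up to E.
A diminished fourth is 4 semitones; 4 semitones up from Bb4 gives Ebb5.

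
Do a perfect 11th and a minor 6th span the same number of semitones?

A perfect eleventh is 17 semitones but a minor sixth is 8 semitones — different sizes.

No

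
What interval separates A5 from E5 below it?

Descending from A5 to E5 is the same interval as ascending E5 to A5.
E to A spans four letter names (E-F-G-A): a fourth.
E5 to A5 is 5 semitones, matching the perfect fourth exactly, so the quality is perfect.

perfect 4th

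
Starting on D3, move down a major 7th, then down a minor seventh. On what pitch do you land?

F1

D3 down a major seventh → Eb2 (11 semitones).
A minor seventh down from Eb2 is F1.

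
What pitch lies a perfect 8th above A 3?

For an octave the letter name doesn't change: still A, an octave up.
A perfect octave spans 12 semitones, so from A3 the target pitch is A4.

A 4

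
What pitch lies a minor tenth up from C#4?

Counting three letter names plus an octave up from C lands on E.
A minor tenth is 15 semitones; 15 semitones up from C#4 gives E5.

E5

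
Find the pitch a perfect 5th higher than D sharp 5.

A sharp 5

The fifth takes the letter from D up to A.
Moving 7 semitones up from D#5 (the size of a perfect fifth) reaches A#5.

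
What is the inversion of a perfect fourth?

perfect 5th

The rule of nine gives the new number: 9 − 4 = 5, so a fourth becomes a fifth.
And perfect stays perfect under inversion, so we get a perfect fifth.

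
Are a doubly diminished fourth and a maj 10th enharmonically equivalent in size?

No

3 semitones (doubly diminished fourth) vs 16 semitones (major tenth): not equal.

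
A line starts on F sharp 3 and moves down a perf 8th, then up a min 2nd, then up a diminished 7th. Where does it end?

F flat 3

F#3 down a perfect octave → F#2 (12 semitones).
Up a minor second from F#2: G2 (1 semitone up).
A diminished seventh up from G2 is Fb3.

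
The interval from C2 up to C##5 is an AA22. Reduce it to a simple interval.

Each octave removed subtracts seven from the number: 22 − 14 = 8.
So a doubly augmented twenty-second is 2 octaves plus a doubly augmented octave. The quality is unchanged.

AA8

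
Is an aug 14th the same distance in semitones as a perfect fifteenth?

Yes

An augmented fourteenth spans 24 semitones, and a perfect fifteenth also spans 24 semitones — they're enharmonic.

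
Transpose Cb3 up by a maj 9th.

Db4

The ninth's letter: C up two letter names plus an octave → D.
Moving 14 semitones up from Cb3 (the size of a major ninth) reaches Db4.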